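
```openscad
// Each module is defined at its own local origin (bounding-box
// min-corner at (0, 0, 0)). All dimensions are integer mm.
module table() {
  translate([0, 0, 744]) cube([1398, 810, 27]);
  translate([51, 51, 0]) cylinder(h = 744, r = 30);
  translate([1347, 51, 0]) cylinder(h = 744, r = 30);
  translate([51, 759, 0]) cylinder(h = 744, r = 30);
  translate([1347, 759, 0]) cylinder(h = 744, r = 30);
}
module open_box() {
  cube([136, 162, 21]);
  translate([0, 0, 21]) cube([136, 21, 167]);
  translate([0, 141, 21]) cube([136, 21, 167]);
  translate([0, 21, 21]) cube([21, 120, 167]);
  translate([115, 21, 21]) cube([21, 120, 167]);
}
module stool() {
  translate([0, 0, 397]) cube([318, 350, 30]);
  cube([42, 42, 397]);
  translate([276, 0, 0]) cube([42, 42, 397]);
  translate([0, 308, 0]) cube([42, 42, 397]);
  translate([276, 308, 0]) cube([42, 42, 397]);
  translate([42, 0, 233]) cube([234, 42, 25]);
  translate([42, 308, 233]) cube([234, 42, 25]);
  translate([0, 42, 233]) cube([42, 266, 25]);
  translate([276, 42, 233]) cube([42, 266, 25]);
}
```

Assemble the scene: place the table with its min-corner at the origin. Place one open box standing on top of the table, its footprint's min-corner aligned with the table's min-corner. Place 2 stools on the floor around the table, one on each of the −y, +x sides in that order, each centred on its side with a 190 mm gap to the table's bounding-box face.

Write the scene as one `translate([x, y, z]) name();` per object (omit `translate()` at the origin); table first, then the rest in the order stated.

table();
translate([0, 0, 771]) open_box();
translate([540, -540, 0]) stool();
translate([1588, 230, 0]) stool();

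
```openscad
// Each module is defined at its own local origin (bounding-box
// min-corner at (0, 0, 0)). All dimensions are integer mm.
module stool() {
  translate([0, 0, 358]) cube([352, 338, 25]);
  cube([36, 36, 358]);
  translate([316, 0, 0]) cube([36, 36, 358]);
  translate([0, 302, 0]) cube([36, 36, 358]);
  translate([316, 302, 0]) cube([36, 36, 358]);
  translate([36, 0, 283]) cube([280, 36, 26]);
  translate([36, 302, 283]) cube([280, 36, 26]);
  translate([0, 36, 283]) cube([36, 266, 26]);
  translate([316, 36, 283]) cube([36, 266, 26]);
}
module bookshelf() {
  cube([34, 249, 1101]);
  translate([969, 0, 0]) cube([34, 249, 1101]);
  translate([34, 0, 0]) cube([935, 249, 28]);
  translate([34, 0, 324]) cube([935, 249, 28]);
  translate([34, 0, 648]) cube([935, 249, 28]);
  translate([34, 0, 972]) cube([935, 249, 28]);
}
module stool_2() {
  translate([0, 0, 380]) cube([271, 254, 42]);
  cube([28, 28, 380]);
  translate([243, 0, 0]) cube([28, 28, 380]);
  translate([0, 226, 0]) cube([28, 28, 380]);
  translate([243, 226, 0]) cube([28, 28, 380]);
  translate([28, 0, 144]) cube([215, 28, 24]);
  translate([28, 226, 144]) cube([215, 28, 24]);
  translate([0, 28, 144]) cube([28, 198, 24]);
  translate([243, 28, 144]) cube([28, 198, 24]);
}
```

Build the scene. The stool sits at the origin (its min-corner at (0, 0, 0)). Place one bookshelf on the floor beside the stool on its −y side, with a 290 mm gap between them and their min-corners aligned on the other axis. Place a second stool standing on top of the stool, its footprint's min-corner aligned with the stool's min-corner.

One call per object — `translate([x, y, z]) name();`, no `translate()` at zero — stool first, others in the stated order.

stool();
translate([0, -539, 0]) bookshelf();
translate([0, 0, 383]) stool_2();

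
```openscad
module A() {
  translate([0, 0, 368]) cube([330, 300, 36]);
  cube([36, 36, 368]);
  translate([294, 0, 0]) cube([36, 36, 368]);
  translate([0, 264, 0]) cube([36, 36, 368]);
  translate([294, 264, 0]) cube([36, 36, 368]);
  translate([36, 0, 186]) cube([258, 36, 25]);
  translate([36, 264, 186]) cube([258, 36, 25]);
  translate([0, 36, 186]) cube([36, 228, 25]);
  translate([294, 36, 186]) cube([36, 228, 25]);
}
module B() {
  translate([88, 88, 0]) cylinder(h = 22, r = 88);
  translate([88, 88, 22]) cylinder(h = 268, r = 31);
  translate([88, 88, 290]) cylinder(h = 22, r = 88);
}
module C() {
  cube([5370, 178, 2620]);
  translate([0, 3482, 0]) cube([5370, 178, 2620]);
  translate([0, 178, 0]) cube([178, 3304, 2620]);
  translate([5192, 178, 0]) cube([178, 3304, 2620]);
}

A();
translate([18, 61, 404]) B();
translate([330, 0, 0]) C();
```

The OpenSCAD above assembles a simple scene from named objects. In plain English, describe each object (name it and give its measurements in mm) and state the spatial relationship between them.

A is a simple wooden stool: a rectangular seat 330 mm (x) by 300 mm (y), 36 mm thick, top face at z = 404 mm, on four square legs, each 36×36 mm in cross-section. The legs rest on z = 0, each flush with a corner of the seat. Four stretchers, 36 mm wide and 25 mm tall, connect adjacent legs with their undersides at z = 186 mm, each running between the inner faces of the legs it joins and aligned with the legs' outer faces on the other axis.

B is a spool: two coaxial disc flanges of radius 88 mm and thickness 22 mm, joined by a core cylinder of radius 31 mm and height 268 mm. The lower flange rests on z = 0 and the three cylinders share a vertical axis.

C is the wall frame of a small rectangular building: four walls, each 2620 mm tall and 178 mm thick, enclosing a footprint 5370 mm (x) by 3660 mm (y) outside-to-outside, with no floor or roof. The front and back walls (the −y and +y sides) span the full width; the two side walls fit between them.

The spool is on top of the stool. The house frame is against the stool's +x side, with their −y faces flush.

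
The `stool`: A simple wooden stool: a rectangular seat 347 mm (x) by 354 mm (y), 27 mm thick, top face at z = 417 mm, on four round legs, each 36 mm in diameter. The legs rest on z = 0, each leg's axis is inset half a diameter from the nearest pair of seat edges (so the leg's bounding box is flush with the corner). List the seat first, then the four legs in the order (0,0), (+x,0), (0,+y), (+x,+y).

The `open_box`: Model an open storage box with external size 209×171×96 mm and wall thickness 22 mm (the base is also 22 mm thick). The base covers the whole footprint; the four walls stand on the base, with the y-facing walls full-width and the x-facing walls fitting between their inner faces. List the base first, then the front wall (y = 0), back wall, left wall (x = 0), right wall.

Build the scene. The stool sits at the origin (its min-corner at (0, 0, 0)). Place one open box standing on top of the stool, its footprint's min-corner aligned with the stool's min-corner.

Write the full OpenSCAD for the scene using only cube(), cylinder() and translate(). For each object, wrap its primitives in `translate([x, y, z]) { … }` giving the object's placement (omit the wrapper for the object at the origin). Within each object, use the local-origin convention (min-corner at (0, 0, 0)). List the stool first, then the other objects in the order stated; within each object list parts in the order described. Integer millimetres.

translate([0, 0, 390]) cube([347, 354, 27]);
translate([18, 18, 0]) cylinder(h = 390, r = 18);
translate([329, 18, 0]) cylinder(h = 390, r = 18);
translate([18, 336, 0]) cylinder(h = 390, r = 18);
translate([329, 336, 0]) cylinder(h = 390, r = 18);
translate([0, 0, 417]) {
  cube([209, 171, 22]);
  translate([0, 0, 22]) cube([209, 22, 74]);
  translate([0, 149, 22]) cube([209, 22, 74]);
  translate([0, 22, 22]) cube([22, 127, 74]);
  translate([187, 22, 22]) cube([22, 127, 74]);
}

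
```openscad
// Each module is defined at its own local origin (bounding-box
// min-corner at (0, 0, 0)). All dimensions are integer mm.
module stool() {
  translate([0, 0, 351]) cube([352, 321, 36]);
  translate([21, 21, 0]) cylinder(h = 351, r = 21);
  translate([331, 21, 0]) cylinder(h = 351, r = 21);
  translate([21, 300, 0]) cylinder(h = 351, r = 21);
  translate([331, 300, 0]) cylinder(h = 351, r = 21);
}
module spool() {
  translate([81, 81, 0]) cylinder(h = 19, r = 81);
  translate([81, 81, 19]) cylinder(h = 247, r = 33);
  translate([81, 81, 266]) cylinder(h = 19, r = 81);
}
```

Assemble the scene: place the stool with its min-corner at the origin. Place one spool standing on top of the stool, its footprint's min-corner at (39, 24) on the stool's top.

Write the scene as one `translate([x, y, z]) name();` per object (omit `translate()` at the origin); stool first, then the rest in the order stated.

stool();
translate([39, 24, 387]) spool();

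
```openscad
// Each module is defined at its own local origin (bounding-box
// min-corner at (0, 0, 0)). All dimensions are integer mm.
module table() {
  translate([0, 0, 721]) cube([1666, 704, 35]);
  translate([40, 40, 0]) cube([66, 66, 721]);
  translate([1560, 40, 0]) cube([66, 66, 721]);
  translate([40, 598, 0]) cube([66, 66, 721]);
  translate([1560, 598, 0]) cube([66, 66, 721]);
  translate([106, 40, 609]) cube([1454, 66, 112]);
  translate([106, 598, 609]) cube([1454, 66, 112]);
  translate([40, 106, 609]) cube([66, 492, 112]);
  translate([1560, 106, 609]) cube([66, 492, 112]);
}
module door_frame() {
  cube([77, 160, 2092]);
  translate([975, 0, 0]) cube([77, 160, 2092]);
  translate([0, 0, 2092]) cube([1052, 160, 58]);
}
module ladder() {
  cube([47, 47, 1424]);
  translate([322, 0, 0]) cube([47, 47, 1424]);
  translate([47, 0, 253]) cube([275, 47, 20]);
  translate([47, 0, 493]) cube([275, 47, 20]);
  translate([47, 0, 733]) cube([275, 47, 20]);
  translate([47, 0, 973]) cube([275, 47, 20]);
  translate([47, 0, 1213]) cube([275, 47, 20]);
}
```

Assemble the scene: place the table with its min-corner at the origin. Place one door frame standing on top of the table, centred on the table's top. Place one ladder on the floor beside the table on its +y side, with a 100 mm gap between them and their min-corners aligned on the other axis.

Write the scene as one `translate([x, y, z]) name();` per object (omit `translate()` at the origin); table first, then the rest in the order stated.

table();
translate([307, 272, 756]) door_frame();
translate([0, 804, 0]) ladder();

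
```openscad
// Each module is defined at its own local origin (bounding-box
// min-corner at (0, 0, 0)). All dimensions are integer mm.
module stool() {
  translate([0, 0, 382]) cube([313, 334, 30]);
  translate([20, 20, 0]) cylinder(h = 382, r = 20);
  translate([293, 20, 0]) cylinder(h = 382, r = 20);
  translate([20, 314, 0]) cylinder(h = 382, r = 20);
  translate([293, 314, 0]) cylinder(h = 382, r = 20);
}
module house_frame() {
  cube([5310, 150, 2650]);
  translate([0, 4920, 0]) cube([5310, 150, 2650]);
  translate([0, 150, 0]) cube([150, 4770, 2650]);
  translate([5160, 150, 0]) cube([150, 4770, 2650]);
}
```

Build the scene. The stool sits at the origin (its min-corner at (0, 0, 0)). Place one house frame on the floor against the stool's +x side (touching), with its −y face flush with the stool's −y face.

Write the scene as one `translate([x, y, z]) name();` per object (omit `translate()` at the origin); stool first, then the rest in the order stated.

stool();
translate([313, 0, 0]) house_frame();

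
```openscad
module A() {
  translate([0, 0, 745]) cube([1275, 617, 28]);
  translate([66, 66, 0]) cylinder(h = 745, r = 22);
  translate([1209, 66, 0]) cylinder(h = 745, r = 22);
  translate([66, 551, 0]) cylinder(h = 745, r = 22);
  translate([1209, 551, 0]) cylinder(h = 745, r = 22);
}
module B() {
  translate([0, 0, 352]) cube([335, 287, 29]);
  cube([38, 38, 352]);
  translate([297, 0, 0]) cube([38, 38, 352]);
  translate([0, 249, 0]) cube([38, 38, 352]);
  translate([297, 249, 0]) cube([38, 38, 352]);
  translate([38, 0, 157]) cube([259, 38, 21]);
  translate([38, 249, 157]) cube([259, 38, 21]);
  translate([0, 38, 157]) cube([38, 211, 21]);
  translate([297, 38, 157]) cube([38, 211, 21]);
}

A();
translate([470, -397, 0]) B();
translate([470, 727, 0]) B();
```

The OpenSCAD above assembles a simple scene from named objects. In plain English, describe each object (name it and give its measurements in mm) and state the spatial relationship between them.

A is a table: top 1275 mm (x) × 617 mm (y), 28 mm thick, upper face at z = 773 mm, on four round legs of 44 mm diameter, each leg's bounding box inset 44 mm from the nearest pair of top edges, running from z = 0 to the bottom of the top.

B is a four-legged stool. The seat is a 335×287×29 mm slab whose top surface is at z = 381 mm; four square legs, each 38×38 mm in cross-section, run from the floor (z = 0) to the underside of the seat, each flush with a corner of the seat. Four stretchers, 38 mm wide and 21 mm tall, connect adjacent legs with their undersides at z = 157 mm, each running between the inner faces of the legs it joins and aligned with the legs' outer faces on the other axis.

Two stools sit around the table at the −y, +y sides.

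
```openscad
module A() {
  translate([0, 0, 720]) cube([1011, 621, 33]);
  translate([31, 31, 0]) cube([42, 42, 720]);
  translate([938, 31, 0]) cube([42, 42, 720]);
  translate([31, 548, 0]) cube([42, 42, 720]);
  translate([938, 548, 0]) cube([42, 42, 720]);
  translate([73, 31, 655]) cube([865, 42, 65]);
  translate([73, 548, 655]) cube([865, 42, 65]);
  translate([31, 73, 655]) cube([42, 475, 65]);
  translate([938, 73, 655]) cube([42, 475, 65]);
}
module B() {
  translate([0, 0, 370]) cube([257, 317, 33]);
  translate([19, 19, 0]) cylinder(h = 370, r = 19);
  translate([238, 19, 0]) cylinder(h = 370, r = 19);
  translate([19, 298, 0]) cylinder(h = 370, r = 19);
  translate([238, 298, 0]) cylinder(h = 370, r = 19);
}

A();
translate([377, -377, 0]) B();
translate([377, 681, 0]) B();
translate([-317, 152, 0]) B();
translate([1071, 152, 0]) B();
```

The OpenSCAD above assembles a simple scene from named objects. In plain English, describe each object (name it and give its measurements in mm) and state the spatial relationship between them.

A is a table: top 1011 mm (x) × 621 mm (y), 33 mm thick, upper face at z = 753 mm, on four 42×42 mm square legs, each inset 31 mm from the nearest pair of top edges, running from z = 0 to the bottom of the top. Four apron rails, 42 mm thick and 65 mm tall, run between adjacent legs with their top edges flush with the underside of the top and their outer faces flush with the legs' outer faces.

B is a simple wooden stool: a rectangular seat 257 mm (x) by 317 mm (y), 33 mm thick, top face at z = 403 mm, on four round legs, each 38 mm in diameter. The legs rest on z = 0, each leg's axis is inset half a diameter from the nearest pair of seat edges (so the leg's bounding box is flush with the corner).

Four stools sit around the table at the −y, +y, −x, +x sides.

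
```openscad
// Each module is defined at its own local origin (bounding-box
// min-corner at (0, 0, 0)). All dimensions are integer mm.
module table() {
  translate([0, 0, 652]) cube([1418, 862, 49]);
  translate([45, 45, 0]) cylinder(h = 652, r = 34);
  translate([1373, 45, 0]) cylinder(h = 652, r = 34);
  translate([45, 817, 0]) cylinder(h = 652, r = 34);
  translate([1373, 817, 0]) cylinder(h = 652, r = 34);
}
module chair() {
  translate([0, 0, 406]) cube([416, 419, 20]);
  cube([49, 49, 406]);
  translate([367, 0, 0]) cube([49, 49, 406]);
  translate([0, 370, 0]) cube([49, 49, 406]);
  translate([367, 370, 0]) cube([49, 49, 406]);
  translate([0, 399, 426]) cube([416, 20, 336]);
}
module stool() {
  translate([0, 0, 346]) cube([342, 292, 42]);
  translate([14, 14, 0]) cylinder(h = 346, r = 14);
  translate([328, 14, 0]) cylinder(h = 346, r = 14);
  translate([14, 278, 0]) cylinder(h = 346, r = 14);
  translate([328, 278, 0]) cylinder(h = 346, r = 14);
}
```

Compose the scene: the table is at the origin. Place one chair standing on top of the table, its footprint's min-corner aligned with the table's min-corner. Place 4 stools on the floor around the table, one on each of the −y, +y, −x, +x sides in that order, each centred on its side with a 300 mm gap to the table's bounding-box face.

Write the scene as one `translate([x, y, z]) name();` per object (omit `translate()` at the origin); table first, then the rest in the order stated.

table();
translate([0, 0, 701]) chair();
translate([538, -592, 0]) stool();
translate([538, 1162, 0]) stool();
translate([-642, 285, 0]) stool();
translate([1718, 285, 0]) stool();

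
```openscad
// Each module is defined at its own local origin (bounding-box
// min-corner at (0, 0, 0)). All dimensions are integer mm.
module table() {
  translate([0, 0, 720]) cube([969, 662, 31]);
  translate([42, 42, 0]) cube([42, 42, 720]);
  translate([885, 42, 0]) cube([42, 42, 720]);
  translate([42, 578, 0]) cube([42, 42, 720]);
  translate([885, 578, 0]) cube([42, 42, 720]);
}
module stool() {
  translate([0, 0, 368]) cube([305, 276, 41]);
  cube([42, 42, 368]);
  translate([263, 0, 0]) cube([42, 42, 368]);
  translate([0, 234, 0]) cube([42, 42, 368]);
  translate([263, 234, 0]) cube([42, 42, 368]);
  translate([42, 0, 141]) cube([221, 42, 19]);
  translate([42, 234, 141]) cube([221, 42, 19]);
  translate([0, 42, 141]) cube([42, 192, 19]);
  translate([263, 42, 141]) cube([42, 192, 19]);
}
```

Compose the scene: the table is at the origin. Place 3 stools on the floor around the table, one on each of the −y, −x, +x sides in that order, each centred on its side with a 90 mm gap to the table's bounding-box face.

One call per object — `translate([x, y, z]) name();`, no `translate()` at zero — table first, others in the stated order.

table();
translate([332, -366, 0]) stool();
translate([-395, 193, 0]) stool();
translate([1059, 193, 0]) stool();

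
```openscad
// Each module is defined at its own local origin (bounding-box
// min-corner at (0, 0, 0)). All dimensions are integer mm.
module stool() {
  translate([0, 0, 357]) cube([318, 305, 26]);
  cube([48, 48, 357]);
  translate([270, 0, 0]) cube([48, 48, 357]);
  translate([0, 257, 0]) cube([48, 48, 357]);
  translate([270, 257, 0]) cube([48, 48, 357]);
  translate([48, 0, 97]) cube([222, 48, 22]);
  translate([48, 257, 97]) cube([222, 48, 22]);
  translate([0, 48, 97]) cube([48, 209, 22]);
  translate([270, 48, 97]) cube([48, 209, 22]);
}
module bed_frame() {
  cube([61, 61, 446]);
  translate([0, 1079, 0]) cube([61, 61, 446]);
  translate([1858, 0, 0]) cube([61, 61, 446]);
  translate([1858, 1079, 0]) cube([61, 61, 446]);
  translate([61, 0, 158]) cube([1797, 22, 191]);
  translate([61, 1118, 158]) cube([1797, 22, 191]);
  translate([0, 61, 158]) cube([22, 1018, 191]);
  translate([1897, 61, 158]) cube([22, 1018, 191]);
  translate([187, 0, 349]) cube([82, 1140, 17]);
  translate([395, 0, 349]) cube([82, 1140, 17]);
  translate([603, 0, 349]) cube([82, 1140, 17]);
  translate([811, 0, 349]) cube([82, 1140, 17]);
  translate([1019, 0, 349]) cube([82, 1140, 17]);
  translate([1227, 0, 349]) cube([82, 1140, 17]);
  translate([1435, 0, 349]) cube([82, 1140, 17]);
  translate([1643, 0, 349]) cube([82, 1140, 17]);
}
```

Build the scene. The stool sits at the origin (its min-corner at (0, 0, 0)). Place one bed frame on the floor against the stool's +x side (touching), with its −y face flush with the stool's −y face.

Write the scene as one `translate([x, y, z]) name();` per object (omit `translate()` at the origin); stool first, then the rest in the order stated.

stool();
translate([318, 0, 0]) bed_frame();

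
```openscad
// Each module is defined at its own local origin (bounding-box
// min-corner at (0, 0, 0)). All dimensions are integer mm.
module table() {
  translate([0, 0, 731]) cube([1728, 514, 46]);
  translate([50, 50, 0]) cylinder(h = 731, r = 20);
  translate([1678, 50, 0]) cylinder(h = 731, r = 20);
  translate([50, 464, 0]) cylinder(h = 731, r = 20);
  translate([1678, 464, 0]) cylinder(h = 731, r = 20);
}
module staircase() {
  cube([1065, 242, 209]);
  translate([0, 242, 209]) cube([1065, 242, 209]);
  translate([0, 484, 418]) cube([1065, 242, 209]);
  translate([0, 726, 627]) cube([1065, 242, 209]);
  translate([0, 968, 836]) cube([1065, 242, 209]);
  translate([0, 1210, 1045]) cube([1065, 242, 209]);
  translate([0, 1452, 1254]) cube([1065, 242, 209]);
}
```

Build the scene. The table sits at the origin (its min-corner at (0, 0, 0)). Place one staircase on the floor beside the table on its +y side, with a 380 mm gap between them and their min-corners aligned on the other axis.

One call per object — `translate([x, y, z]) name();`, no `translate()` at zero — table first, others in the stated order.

table();
translate([0, 894, 0]) staircase();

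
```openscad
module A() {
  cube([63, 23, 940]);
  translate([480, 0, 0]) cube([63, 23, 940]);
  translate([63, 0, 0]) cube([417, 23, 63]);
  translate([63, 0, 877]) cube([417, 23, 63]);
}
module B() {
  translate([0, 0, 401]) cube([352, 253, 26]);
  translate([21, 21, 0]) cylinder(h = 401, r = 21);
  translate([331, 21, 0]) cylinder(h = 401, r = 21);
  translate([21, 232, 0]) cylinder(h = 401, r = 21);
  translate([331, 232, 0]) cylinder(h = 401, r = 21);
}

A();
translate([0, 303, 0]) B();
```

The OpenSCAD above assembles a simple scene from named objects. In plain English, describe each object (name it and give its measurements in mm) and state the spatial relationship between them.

A is a picture frame with a 417×814 mm rectangular opening (x by z) and a uniform 63 mm border on every side. Frame depth is 23 mm along y. It is built from two vertical stiles running the full outside height and two horizontal rails spanning the gap between the stiles.

B is a four-legged stool. The seat is a 352×253×26 mm slab whose top surface is at z = 427 mm; four round legs, each 42 mm in diameter, run from the floor (z = 0) to the underside of the seat, each leg's axis is inset half a diameter from the nearest pair of seat edges (so the leg's bounding box is flush with the corner).

The stool is on the floor beside the picture frame on its +y side.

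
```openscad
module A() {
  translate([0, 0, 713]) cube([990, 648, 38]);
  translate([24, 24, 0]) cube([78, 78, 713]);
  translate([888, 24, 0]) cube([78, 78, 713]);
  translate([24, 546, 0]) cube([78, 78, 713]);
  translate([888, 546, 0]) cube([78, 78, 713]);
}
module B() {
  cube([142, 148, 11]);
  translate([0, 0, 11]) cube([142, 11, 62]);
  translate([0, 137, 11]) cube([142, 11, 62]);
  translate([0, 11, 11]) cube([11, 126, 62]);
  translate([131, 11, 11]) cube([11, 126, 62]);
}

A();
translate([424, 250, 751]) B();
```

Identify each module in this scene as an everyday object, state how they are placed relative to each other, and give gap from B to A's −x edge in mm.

The open box's min-x is at 424; the table's min-x is 0; gap = 424 mm.

A is a table. B is an open box. The open box is on top of the table, centred. The gap from the open box to the table's −x edge is 424 mm.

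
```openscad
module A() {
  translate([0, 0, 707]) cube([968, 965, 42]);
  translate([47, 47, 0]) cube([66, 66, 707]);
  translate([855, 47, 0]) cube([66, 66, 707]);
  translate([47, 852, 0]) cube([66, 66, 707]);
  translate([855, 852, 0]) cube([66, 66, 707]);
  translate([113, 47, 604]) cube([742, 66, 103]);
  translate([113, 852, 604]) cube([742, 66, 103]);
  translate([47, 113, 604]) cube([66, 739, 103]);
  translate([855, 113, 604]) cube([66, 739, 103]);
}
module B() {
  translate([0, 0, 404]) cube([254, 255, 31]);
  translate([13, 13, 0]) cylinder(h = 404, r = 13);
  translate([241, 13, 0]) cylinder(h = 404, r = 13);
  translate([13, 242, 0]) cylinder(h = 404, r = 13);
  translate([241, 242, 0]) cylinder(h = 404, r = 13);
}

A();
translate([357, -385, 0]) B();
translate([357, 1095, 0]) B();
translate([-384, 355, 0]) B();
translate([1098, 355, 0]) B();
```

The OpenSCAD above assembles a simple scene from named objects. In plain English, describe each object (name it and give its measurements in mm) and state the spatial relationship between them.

A is a rectangular dining table. The top is 968×965×42 mm with its upper surface at z = 749 mm. It stands on four 66×66 mm square legs, each inset 47 mm from the nearest pair of top edges, running from the floor to the underside of the top. Four apron rails, 66 mm thick and 103 mm tall, run between adjacent legs with their top edges flush with the underside of the top and their outer faces flush with the legs' outer faces.

B is a four-legged stool. The seat is 254×255 mm, 31 mm thick, top at z = 435 mm. It stands on four round legs, each 26 mm in diameter, from z = 0 to the seat underside, each leg's axis is inset half a diameter from the nearest pair of seat edges (so the leg's bounding box is flush with the corner).

Four stools sit around the table at the −y, +y, −x, +x sides.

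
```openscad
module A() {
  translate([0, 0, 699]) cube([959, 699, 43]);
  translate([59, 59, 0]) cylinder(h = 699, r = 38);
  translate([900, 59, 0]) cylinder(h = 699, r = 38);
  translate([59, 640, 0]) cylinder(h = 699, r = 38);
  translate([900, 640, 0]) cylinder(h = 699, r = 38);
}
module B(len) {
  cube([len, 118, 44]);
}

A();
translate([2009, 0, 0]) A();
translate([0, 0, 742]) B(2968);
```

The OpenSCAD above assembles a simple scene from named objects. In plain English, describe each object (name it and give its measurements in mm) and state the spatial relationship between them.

A is a rectangular dining table. The top is 959×699×43 mm with its upper surface at z = 742 mm. It stands on four round legs of 76 mm diameter, each leg's bounding box inset 21 mm from the nearest pair of top edges, running from the floor to the underside of the top.

B is a rectangular beam 2968 mm long (x), 118 mm deep (y), 44 mm thick (z).

The beam spans the tops of two tables placed 1050 mm apart, resting at z = 742 mm.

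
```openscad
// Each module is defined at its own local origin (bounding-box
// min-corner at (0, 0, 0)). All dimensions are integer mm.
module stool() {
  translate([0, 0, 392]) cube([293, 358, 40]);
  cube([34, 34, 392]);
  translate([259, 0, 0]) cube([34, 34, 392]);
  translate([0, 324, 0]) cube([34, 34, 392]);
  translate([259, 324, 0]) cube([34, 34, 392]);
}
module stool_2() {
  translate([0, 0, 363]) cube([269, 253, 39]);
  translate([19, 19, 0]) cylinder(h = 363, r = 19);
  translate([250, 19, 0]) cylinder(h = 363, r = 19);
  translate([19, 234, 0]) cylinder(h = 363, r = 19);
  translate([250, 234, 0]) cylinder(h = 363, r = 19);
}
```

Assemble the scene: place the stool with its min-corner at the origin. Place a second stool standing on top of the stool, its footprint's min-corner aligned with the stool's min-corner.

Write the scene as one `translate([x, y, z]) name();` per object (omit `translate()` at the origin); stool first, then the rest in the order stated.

stool();
translate([0, 0, 432]) stool_2();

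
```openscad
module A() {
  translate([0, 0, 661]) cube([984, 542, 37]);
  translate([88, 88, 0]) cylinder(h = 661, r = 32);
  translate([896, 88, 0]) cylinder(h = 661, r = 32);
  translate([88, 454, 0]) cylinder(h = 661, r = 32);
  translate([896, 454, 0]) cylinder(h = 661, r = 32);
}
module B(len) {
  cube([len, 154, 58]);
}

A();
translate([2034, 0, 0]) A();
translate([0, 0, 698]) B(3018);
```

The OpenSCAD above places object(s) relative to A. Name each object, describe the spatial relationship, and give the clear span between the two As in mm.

A is a table. B is a beam. A beam spans the tops of two tables. The clear span between the two tables is 1050 mm.

Second table starts at x = 2034; first ends at x = 984; clear span = 2034 − 984 = 1050 mm.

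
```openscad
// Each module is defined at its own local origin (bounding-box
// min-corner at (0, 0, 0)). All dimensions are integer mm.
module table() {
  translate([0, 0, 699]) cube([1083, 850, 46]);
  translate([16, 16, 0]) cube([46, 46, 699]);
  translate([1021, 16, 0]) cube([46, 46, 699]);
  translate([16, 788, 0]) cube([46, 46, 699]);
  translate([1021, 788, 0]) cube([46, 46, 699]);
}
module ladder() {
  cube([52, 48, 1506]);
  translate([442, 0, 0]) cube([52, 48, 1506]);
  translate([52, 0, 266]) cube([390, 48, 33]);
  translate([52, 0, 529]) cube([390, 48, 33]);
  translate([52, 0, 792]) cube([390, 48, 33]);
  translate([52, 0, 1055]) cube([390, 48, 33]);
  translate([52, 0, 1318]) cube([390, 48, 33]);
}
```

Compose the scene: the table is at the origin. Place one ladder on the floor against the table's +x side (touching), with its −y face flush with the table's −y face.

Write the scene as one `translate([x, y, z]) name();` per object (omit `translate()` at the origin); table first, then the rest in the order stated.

table();
translate([1083, 0, 0]) ladder();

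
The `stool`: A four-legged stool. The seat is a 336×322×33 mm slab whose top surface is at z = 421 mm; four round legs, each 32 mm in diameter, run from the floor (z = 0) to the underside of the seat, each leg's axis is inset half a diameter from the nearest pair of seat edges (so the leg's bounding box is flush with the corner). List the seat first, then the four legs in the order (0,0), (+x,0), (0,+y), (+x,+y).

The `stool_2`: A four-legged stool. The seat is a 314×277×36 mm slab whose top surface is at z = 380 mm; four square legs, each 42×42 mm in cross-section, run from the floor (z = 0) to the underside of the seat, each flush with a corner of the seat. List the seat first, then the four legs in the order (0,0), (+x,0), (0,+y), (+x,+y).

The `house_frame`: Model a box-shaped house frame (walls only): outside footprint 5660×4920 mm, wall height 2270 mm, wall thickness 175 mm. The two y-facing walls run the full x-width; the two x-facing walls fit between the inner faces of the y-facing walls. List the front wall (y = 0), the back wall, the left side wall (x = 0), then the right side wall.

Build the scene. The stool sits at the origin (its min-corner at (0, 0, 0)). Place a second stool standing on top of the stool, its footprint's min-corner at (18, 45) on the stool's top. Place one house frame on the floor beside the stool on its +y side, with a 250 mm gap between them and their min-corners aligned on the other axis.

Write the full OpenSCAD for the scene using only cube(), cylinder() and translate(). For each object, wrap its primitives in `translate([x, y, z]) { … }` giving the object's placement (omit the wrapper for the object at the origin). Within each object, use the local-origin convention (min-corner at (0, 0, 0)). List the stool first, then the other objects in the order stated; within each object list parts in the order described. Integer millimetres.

translate([0, 0, 388]) cube([336, 322, 33]);
translate([16, 16, 0]) cylinder(h = 388, r = 16);
translate([320, 16, 0]) cylinder(h = 388, r = 16);
translate([16, 306, 0]) cylinder(h = 388, r = 16);
translate([320, 306, 0]) cylinder(h = 388, r = 16);
translate([18, 45, 421]) {
  translate([0, 0, 344]) cube([314, 277, 36]);
  cube([42, 42, 344]);
  translate([272, 0, 0]) cube([42, 42, 344]);
  translate([0, 235, 0]) cube([42, 42, 344]);
  translate([272, 235, 0]) cube([42, 42, 344]);
}
translate([0, 572, 0]) {
  cube([5660, 175, 2270]);
  translate([0, 4745, 0]) cube([5660, 175, 2270]);
  translate([0, 175, 0]) cube([175, 4570, 2270]);
  translate([5485, 175, 0]) cube([175, 4570, 2270]);
}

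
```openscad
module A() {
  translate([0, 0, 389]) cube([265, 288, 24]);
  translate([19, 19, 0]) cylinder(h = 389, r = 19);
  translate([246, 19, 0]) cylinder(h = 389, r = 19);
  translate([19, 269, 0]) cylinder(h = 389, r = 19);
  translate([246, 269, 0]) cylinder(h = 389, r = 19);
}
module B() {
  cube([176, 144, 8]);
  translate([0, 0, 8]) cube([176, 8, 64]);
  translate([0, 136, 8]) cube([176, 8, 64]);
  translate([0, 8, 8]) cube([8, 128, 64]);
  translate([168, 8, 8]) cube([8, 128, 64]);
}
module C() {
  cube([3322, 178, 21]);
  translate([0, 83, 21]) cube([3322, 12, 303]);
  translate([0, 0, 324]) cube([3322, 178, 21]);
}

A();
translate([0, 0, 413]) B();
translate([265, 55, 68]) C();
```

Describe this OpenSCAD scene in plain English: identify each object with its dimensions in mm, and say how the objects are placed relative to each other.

A is a four-legged stool. The seat is 265×288 mm, 24 mm thick, top at z = 413 mm. It stands on four round legs, each 38 mm in diameter, from z = 0 to the seat underside, each leg's axis is inset half a diameter from the nearest pair of seat edges (so the leg's bounding box is flush with the corner).

B is an open storage box with external size 176×144×72 mm and wall thickness 8 mm (the base is also 8 mm thick). The base covers the whole footprint; the four walls stand on the base, with the y-facing walls full-width and the x-facing walls fitting between their inner faces.

C is an I-beam lying along x, 3322 mm long. Overall section height 345 mm. Two flanges 178 mm wide (y) and 21 mm thick, one on the floor and one at the top; a web 12 mm thick runs between them, centred on the flange width.

The open box is on top of the stool. The I-beam is beside the stool with their tops flush at z = 413.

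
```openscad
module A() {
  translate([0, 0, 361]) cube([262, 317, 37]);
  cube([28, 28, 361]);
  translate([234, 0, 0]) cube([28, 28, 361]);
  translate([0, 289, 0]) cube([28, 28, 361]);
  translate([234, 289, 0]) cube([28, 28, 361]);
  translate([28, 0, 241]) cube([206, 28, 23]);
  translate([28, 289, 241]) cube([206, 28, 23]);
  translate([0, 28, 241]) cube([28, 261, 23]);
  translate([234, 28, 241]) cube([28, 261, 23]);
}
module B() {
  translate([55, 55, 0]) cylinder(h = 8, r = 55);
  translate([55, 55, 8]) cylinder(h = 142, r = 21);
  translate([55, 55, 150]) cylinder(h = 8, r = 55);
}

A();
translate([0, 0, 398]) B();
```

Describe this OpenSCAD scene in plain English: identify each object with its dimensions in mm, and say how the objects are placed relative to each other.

A is a simple wooden stool: a rectangular seat 262 mm (x) by 317 mm (y), 37 mm thick, top face at z = 398 mm, on four square legs, each 28×28 mm in cross-section. The legs rest on z = 0, each flush with a corner of the seat. Four stretchers, 28 mm wide and 23 mm tall, connect adjacent legs with their undersides at z = 241 mm, each running between the inner faces of the legs it joins and aligned with the legs' outer faces on the other axis.

B is a spool: two coaxial disc flanges of radius 55 mm and thickness 8 mm, joined by a core cylinder of radius 21 mm and height 142 mm. The lower flange rests on z = 0 and the three cylinders share a vertical axis.

The spool is on top of the stool.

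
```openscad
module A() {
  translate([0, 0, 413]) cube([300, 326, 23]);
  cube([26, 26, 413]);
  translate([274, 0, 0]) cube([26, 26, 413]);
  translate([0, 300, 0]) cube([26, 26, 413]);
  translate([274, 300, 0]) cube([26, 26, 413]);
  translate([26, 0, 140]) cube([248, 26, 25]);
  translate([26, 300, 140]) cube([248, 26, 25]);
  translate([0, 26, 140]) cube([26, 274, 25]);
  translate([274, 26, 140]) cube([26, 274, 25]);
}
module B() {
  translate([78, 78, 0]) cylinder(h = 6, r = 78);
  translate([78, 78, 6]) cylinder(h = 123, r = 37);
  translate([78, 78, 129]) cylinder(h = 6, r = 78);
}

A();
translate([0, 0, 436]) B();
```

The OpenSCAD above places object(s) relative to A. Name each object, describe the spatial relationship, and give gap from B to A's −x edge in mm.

The spool's min-x is at 0; the stool's min-x is 0; gap = 0 mm.

A is a stool. B is a spool. The spool is on top of the stool. The gap from the spool to the stool's −x edge is 0 mm.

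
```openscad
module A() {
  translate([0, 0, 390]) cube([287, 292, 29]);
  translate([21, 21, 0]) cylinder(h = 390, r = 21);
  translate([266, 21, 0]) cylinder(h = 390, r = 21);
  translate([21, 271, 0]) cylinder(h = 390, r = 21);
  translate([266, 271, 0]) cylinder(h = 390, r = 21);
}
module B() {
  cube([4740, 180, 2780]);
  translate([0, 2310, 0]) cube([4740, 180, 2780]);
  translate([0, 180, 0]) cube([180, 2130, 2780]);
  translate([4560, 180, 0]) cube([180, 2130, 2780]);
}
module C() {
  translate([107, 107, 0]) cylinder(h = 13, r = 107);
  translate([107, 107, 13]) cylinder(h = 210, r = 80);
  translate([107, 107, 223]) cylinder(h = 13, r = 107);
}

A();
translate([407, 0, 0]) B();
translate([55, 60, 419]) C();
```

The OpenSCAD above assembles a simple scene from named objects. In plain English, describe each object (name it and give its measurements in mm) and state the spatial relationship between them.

A is a four-legged stool. The seat is a 287×292×29 mm slab whose top surface is at z = 419 mm; four round legs, each 42 mm in diameter, run from the floor (z = 0) to the underside of the seat, each leg's axis is inset half a diameter from the nearest pair of seat edges (so the leg's bounding box is flush with the corner).

B is a box-shaped house frame (walls only): outside footprint 4740×2490 mm, wall height 2780 mm, wall thickness 180 mm. The two y-facing walls run the full x-width; the two x-facing walls fit between the inner faces of the y-facing walls.

C is a spool: two coaxial disc flanges of radius 107 mm and thickness 13 mm, joined by a core cylinder of radius 80 mm and height 210 mm. The lower flange rests on z = 0 and the three cylinders share a vertical axis.

The house frame is on the floor beside the stool on its +x side. The spool is on top of the stool.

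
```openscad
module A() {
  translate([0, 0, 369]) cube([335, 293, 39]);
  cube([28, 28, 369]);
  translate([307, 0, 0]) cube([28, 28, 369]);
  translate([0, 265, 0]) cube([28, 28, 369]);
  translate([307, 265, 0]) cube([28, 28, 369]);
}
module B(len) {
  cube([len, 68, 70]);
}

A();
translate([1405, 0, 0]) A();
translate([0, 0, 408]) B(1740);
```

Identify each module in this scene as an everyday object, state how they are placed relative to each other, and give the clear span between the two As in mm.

Second stool starts at x = 1405; first ends at x = 335; clear span = 1405 − 335 = 1070 mm.

A is a stool. B is a beam. A beam spans the tops of two stools. The clear span between the two stools is 1070 mm.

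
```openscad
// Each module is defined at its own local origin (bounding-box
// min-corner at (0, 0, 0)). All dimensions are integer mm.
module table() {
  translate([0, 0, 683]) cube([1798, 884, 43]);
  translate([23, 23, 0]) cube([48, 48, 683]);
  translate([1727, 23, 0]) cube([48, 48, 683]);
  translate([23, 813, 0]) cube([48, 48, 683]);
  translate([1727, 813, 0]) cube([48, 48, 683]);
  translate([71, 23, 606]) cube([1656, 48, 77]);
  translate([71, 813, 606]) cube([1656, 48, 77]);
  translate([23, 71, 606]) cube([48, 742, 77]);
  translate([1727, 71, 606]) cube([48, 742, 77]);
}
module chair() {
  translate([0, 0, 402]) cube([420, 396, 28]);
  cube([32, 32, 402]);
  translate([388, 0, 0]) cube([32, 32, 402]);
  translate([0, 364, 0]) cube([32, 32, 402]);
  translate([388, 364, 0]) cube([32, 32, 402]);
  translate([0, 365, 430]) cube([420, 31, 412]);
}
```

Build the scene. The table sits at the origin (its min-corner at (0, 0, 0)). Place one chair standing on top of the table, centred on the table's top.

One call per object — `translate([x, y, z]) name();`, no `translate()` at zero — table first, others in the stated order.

table();
translate([689, 244, 726]) chair();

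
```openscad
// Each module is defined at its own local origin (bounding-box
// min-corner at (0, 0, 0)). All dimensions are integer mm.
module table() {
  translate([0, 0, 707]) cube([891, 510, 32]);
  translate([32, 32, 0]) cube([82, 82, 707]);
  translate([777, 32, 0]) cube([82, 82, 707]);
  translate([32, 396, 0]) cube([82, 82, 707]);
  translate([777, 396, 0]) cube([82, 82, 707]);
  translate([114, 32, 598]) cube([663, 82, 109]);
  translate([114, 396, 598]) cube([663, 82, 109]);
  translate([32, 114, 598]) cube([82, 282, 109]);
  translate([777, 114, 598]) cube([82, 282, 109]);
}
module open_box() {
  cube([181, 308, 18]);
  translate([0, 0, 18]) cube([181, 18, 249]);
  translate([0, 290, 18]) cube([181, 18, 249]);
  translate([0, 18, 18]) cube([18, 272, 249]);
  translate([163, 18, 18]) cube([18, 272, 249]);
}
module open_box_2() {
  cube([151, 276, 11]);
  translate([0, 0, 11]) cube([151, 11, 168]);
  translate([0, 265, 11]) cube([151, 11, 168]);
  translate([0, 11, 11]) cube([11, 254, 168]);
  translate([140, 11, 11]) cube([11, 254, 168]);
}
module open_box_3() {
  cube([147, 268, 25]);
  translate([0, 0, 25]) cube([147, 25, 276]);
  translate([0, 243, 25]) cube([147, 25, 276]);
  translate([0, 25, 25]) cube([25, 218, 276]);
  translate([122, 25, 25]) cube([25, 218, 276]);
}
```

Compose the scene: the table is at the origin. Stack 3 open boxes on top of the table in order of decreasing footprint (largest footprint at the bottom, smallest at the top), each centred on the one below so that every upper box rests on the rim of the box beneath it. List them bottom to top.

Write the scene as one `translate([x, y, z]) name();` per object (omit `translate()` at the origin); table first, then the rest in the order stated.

table();
translate([355, 101, 739]) open_box();
translate([370, 117, 1006]) open_box_2();
translate([372, 121, 1185]) open_box_3();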